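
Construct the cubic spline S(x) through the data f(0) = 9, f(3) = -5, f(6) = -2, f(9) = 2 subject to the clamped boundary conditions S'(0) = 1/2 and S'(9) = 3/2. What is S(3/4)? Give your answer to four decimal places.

7.5063

Write M_i for S''(x_i). With h_i = 3, 3, 3 and divided differences Δ_i = -14/3, 1, 4/3, the continuity of S' gives the tridiagonal system
  3·M_0 + 12·M_1 + 3·M_2 = 6(Δ_1 - Δ_0) = 34
  3·M_1 + 12·M_2 + 3·M_3 = 6(Δ_2 - Δ_1) = 2
Clamped end conditions give two more equations: 2h_0·M_0 + h_0·M_1 = 6(Δ_0 - S'(0)) = -31 and h_2·M_2 + 2h_2·M_3 = 6(S'(9) - Δ_2) = 1.
Hence M_0 = -347/45, M_1 = 229/45, M_2 = -59/45, M_3 = 37/45.
On [0, 3], S(x) = 9 + 1/2·x - 347/90·x² + 32/45·x³.
With x = 3/4: S(3/4) = 1201/160.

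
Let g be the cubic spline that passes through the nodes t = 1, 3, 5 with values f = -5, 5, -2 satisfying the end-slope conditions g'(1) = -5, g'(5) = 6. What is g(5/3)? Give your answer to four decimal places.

Let M_i = g''(x_i). Step sizes h_i = 2, 2; slopes of the chords Δ_i = (y_(i+1) - y_i)/h_i = 5, -7/2.
  2·M_0 + 8·M_1 + 2·M_2 = 6(Δ_1 - Δ_0) = -51
Clamped end conditions give two more equations: 2h_0·M_0 + h_0·M_1 = 6(Δ_0 - g'(1)) = 60 and h_1·M_1 + 2h_1·M_2 = 6(g'(5) - Δ_1) = 57.
Forward elimination and back-substitution give M_0 = 193/8, M_1 = -73/4, M_2 = 187/8.
On [1, 3], g(t) = -5 - 5·(t - 1) + 193/16·(t - 1)² - 113/32·(t - 1)³.
With (t - 1) = 2/3: g(5/3) = -217/54.

-4.0185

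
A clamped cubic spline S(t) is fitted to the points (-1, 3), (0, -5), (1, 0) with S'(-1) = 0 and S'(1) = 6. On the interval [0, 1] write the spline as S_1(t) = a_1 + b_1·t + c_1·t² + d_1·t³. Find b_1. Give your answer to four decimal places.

-3.7500

Put M_i = S'' at the i-th knot. Here h = (1, 1) and Δ = (-8, 5), so the interior equations h_(i-1)·M_(i-1) + 2(h_(i-1)+h_i)·M_i + h_i·M_(i+1) = 6(Δ_i − Δ_(i-1)) read
  1·M_0 + 4·M_1 + 1·M_2 = 6(Δ_1 - Δ_0) = 78
Clamped end conditions give two more equations: 2h_0·M_0 + h_0·M_1 = 6(Δ_0 - S'(-1)) = -48 and h_1·M_1 + 2h_1·M_2 = 6(S'(1) - Δ_1) = 6.
Solving the tridiagonal system: M_0 = -81/2, M_1 = 33, M_2 = -27/2.
On [0, 1], with S_1(t) = a_1 + b_1·t + c_1·t² + d_1·t³: c_1 = M_1/2 = 33/2, d_1 = (M_2 - M_1)/(6h_1) = -31/4, b_1 = Δ_1 - h_1(2M_1 + M_2)/6 = -15/4.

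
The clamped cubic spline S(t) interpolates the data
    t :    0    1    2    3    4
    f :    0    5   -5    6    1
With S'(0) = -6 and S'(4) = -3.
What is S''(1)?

Let M_i = S''(x_i). Step sizes h_i = 1, 1, 1, 1; slopes of the chords Δ_i = (y_(i+1) - y_i)/h_i = 5, -10, 11, -5.
  1·M_0 + 4·M_1 + 1·M_2 = 6(Δ_1 - Δ_0) = -90
  1·M_1 + 4·M_2 + 1·M_3 = 6(Δ_2 - Δ_1) = 126
  1·M_2 + 4·M_3 + 1·M_4 = 6(Δ_3 - Δ_2) = -96
Clamped end conditions give two more equations: 2h_0·M_0 + h_0·M_1 = 6(Δ_0 - S'(0)) = 66 and h_3·M_3 + 2h_3·M_4 = 6(S'(4) - Δ_3) = 12.
Solving: M_0 = 117/2, M_1 = -51, M_2 = 111/2, M_3 = -45, M_4 = 57/2.

-51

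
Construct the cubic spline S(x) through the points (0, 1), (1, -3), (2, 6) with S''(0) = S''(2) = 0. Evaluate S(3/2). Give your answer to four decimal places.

0.2813

Put M_i = S'' at the i-th knot. Here h = (1, 1) and Δ = (-4, 9), so the interior equations h_(i-1)·M_(i-1) + 2(h_(i-1)+h_i)·M_i + h_i·M_(i+1) = 6(Δ_i − Δ_(i-1)) read
  1·M_0 + 4·M_1 + 1·M_2 = 6(Δ_1 - Δ_0) = 78
Natural end conditions: M_0 = M_2 = 0.
Hence M_0 = 0, M_1 = 39/2, M_2 = 0.
On [1, 2], S(x) = -3 + 5/2·(x - 1) + 39/4·(x - 1)² - 13/4·(x - 1)³.
With (x - 1) = 1/2: S(3/2) = 9/32.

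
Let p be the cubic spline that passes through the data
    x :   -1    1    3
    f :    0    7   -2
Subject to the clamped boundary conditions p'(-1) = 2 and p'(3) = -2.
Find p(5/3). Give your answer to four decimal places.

Put σ_i = p'' at the i-th knot. Here h = (2, 2) and Δ = (7/2, -9/2), so the interior equations h_(i-1)·σ_(i-1) + 2(h_(i-1)+h_i)·σ_i + h_i·σ_(i+1) = 6(Δ_i − Δ_(i-1)) read
  2·σ_0 + 8·σ_1 + 2·σ_2 = 6(Δ_1 - Δ_0) = -48
Clamped end conditions give two more equations: 2h_0·σ_0 + h_0·σ_1 = 6(Δ_0 - p'(-1)) = 9 and h_1·σ_1 + 2h_1·σ_2 = 6(p'(3) - Δ_1) = 15.
Forward elimination and back-substitution give σ_0 = 29/4, σ_1 = -10, σ_2 = 35/4.
On [1, 3], p(x) = 7 - 3/4·(x - 1) - 5·(x - 1)² + 25/16·(x - 1)³.
With (x - 1) = 2/3: p(5/3) = 128/27.

4.7407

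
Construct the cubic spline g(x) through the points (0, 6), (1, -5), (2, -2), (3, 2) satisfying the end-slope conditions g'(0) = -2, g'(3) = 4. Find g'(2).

6

With M_i denoting the second derivative at x_i, h_i = 1, 1, 1, and Δ_i = (y_(i+1) − y_i)/h_i = -11, 3, 4:
  1·M_0 + 4·M_1 + 1·M_2 = 6(Δ_1 - Δ_0) = 84
  1·M_1 + 4·M_2 + 1·M_3 = 6(Δ_2 - Δ_1) = 6
Clamped end conditions give two more equations: 2h_0·M_0 + h_0·M_1 = 6(Δ_0 - g'(0)) = -54 and h_2·M_2 + 2h_2·M_3 = 6(g'(3) - Δ_2) = 0.
Solving the tridiagonal system: M_0 = -44, M_1 = 34, M_2 = -8, M_3 = 4.
On [2, 3], g'(x) = b_2 + 2c_2·(x - 2) + 3d_2·(x - 2)² with b_2 = Δ_2 - h_2(2M_2 + M_3)/6 = 6, c_2 = M_2/2 = -4, d_2 = (M_3 - M_2)/(6h_2) = 2. So g'(2) = 6.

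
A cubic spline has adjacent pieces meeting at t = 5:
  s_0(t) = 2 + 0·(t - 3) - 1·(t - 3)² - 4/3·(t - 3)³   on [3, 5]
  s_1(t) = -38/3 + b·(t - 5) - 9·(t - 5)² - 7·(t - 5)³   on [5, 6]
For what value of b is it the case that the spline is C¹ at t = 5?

-20

s_0'(t) = 0 - 2·(t - 3) - 4·(t - 3)², so s_0'(5) = -20. On the right, s_1'(5) = b, so b = -20.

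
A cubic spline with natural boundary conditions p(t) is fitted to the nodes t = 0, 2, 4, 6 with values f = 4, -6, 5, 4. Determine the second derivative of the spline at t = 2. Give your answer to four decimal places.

Put m_i = p'' at the i-th knot. Here h = (2, 2, 2) and Δ = (-5, 11/2, -1/2), so the interior equations h_(i-1)·m_(i-1) + 2(h_(i-1)+h_i)·m_i + h_i·m_(i+1) = 6(Δ_i − Δ_(i-1)) read
  2·m_0 + 8·m_1 + 2·m_2 = 6(Δ_1 - Δ_0) = 63
  2·m_1 + 8·m_2 + 2·m_3 = 6(Δ_2 - Δ_1) = -36
Natural end conditions: m_0 = m_3 = 0.
Solving the tridiagonal system: m_0 = 0, m_1 = 48/5, m_2 = -69/10, m_3 = 0.

9.6000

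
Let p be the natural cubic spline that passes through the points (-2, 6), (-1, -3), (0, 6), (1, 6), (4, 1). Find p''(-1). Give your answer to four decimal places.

With M_i denoting the second derivative at x_i, h_i = 1, 1, 1, 3, and Δ_i = (y_(i+1) − y_i)/h_i = -9, 9, 0, -5/3:
  1·M_0 + 4·M_1 + 1·M_2 = 6(Δ_1 - Δ_0) = 108
  1·M_1 + 4·M_2 + 1·M_3 = 6(Δ_2 - Δ_1) = -54
  1·M_2 + 8·M_3 + 3·M_4 = 6(Δ_3 - Δ_2) = -10
Natural end conditions: M_0 = M_4 = 0.
Solving: M_0 = 0, M_1 = 65/2, M_2 = -22, M_3 = 3/2, M_4 = 0.

32.5000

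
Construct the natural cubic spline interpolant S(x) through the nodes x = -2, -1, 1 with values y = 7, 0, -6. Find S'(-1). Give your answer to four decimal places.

With σ_i denoting the second derivative at x_i, h_i = 1, 2, and Δ_i = (y_(i+1) − y_i)/h_i = -7, -3:
  1·σ_0 + 6·σ_1 + 2·σ_2 = 6(Δ_1 - Δ_0) = 24
Natural end conditions: σ_0 = σ_2 = 0.
Solving: σ_0 = 0, σ_1 = 4, σ_2 = 0.
On [-1, 1], S'(x) = b_1 + 2c_1·(x + 1) + 3d_1·(x + 1)² with b_1 = Δ_1 - h_1(2σ_1 + σ_2)/6 = -17/3, c_1 = σ_1/2 = 2, d_1 = (σ_2 - σ_1)/(6h_1) = -1/3. So S'(-1) = -17/3.

-5.6667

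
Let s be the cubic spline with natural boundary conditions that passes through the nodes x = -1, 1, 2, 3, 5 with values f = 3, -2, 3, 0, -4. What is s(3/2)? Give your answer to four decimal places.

With M_i denoting the second derivative at x_i, h_i = 2, 1, 1, 2, and Δ_i = (y_(i+1) − y_i)/h_i = -5/2, 5, -3, -2:
  2·M_0 + 6·M_1 + 1·M_2 = 6(Δ_1 - Δ_0) = 45
  1·M_1 + 4·M_2 + 1·M_3 = 6(Δ_2 - Δ_1) = -48
  1·M_2 + 6·M_3 + 2·M_4 = 6(Δ_3 - Δ_2) = 6
Natural end conditions: M_0 = M_4 = 0.
Forward elimination and back-substitution give M_0 = 0, M_1 = 443/44, M_2 = -339/22, M_3 = 157/44, M_4 = 0.
On [1, 2], s(x) = -2 + 139/33·(x - 1) + 443/88·(x - 1)² - 1121/264·(x - 1)³.
With (x - 1) = 1/2: s(3/2) = 587/704.

0.8338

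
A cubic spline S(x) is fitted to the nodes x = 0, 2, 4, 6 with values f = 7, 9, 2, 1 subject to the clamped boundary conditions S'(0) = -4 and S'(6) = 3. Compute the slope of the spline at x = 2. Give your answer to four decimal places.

0.0667

Write m_i for S''(x_i). With h_i = 2, 2, 2 and divided differences Δ_i = 1, -7/2, -1/2, the continuity of S' gives the tridiagonal system
  2·m_0 + 8·m_1 + 2·m_2 = 6(Δ_1 - Δ_0) = -27
  2·m_1 + 8·m_2 + 2·m_3 = 6(Δ_2 - Δ_1) = 18
Clamped end conditions give two more equations: 2h_0·m_0 + h_0·m_1 = 6(Δ_0 - S'(0)) = 30 and h_2·m_2 + 2h_2·m_3 = 6(S'(6) - Δ_2) = 21.
Solving: m_0 = 164/15, m_1 = -103/15, m_2 = 91/30, m_3 = 56/15.
On [2, 4], S'(x) = b_1 + 2c_1·(x - 2) + 3d_1·(x - 2)² with b_1 = Δ_1 - h_1(2m_1 + m_2)/6 = 1/15, c_1 = m_1/2 = -103/30, d_1 = (m_2 - m_1)/(6h_1) = 33/40. So S'(2) = 1/15.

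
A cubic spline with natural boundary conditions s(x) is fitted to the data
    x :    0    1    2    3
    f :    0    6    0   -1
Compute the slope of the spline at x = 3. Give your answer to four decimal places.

1.1333

Write m_i for s''(x_i). With h_i = 1, 1, 1 and divided differences Δ_i = 6, -6, -1, the continuity of s' gives the tridiagonal system
  1·m_0 + 4·m_1 + 1·m_2 = 6(Δ_1 - Δ_0) = -72
  1·m_1 + 4·m_2 + 1·m_3 = 6(Δ_2 - Δ_1) = 30
Natural end conditions: m_0 = m_3 = 0.
Hence m_0 = 0, m_1 = -106/5, m_2 = 64/5, m_3 = 0.
On [2, 3], s'(x) = b_2 + 2c_2·(x - 2) + 3d_2·(x - 2)² with b_2 = Δ_2 - h_2(2m_2 + m_3)/6 = -79/15, c_2 = m_2/2 = 32/5, d_2 = (m_3 - m_2)/(6h_2) = -32/15. So s'(3) = 17/15.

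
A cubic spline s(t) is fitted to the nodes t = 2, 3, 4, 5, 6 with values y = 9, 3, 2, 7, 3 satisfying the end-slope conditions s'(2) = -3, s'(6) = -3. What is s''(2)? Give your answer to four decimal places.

-12.8571

Put m_i = s'' at the i-th knot. Here h = (1, 1, 1, 1) and Δ = (-6, -1, 5, -4), so the interior equations h_(i-1)·m_(i-1) + 2(h_(i-1)+h_i)·m_i + h_i·m_(i+1) = 6(Δ_i − Δ_(i-1)) read
  1·m_0 + 4·m_1 + 1·m_2 = 6(Δ_1 - Δ_0) = 30
  1·m_1 + 4·m_2 + 1·m_3 = 6(Δ_2 - Δ_1) = 36
  1·m_2 + 4·m_3 + 1·m_4 = 6(Δ_3 - Δ_2) = -54
Clamped end conditions give two more equations: 2h_0·m_0 + h_0·m_1 = 6(Δ_0 - s'(2)) = -18 and h_3·m_3 + 2h_3·m_4 = 6(s'(6) - Δ_3) = 6.
Hence m_0 = -90/7, m_1 = 54/7, m_2 = 12, m_3 = -138/7, m_4 = 90/7.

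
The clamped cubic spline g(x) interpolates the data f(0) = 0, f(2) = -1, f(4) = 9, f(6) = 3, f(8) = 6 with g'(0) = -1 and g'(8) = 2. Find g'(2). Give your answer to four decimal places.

Let m_i = g''(x_i). Step sizes h_i = 2, 2, 2, 2; slopes of the chords Δ_i = (y_(i+1) - y_i)/h_i = -1/2, 5, -3, 3/2.
  2·m_0 + 8·m_1 + 2·m_2 = 6(Δ_1 - Δ_0) = 33
  2·m_1 + 8·m_2 + 2·m_3 = 6(Δ_2 - Δ_1) = -48
  2·m_2 + 8·m_3 + 2·m_4 = 6(Δ_3 - Δ_2) = 27
Clamped end conditions give two more equations: 2h_0·m_0 + h_0·m_1 = 6(Δ_0 - g'(0)) = 3 and h_3·m_3 + 2h_3·m_4 = 6(g'(8) - Δ_3) = 3.
Forward elimination and back-substitution give m_0 = -159/56, m_1 = 201/28, m_2 = -75/8, m_3 = 177/28, m_4 = -135/56.
On [2, 4], g'(x) = b_1 + 2c_1·(x - 2) + 3d_1·(x - 2)² with b_1 = Δ_1 - h_1(2m_1 + m_2)/6 = 187/56, c_1 = m_1/2 = 201/56, d_1 = (m_2 - m_1)/(6h_1) = -309/224. So g'(2) = 187/56.

3.3393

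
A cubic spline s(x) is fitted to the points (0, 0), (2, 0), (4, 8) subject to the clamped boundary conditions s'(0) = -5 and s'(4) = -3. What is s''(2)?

With M_i denoting the second derivative at x_i, h_i = 2, 2, and Δ_i = (y_(i+1) − y_i)/h_i = 0, 4:
  2·M_0 + 8·M_1 + 2·M_2 = 6(Δ_1 - Δ_0) = 24
Clamped end conditions give two more equations: 2h_0·M_0 + h_0·M_1 = 6(Δ_0 - s'(0)) = 30 and h_1·M_1 + 2h_1·M_2 = 6(s'(4) - Δ_1) = -42.
Solving the tridiagonal system: M_0 = 5, M_1 = 5, M_2 = -13.

5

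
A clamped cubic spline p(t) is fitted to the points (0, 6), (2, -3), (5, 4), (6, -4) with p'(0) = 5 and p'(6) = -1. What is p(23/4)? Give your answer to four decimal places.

Put M_i = p'' at the i-th knot. Here h = (2, 3, 1) and Δ = (-9/2, 7/3, -8), so the interior equations h_(i-1)·M_(i-1) + 2(h_(i-1)+h_i)·M_i + h_i·M_(i+1) = 6(Δ_i − Δ_(i-1)) read
  2·M_0 + 10·M_1 + 3·M_2 = 6(Δ_1 - Δ_0) = 41
  3·M_1 + 8·M_2 + 1·M_3 = 6(Δ_2 - Δ_1) = -62
Clamped end conditions give two more equations: 2h_0·M_0 + h_0·M_1 = 6(Δ_0 - p'(0)) = -57 and h_2·M_2 + 2h_2·M_3 = 6(p'(6) - Δ_2) = 42.
Hence M_0 = -125/6, M_1 = 79/6, M_2 = -49/3, M_3 = 175/6.
On [5, 6], p(t) = 4 - 89/12·(t - 5) - 49/6·(t - 5)² + 91/12·(t - 5)³.
With (t - 5) = 3/4: p(23/4) = -757/256.

-2.9570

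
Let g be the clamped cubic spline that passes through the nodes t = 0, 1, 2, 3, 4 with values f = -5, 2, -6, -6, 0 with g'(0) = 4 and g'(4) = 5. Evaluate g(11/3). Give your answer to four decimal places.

Write m_i for g''(x_i). With h_i = 1, 1, 1, 1 and divided differences Δ_i = 7, -8, 0, 6, the continuity of g' gives the tridiagonal system
  1·m_0 + 4·m_1 + 1·m_2 = 6(Δ_1 - Δ_0) = -90
  1·m_1 + 4·m_2 + 1·m_3 = 6(Δ_2 - Δ_1) = 48
  1·m_2 + 4·m_3 + 1·m_4 = 6(Δ_3 - Δ_2) = 36
Clamped end conditions give two more equations: 2h_0·m_0 + h_0·m_1 = 6(Δ_0 - g'(0)) = 18 and h_3·m_3 + 2h_3·m_4 = 6(g'(4) - Δ_3) = -6.
Forward elimination and back-substitution give m_0 = 181/7, m_1 = -236/7, m_2 = 19, m_3 = 40/7, m_4 = -41/7.
On [3, 4], g(t) = -6 + 71/14·(t - 3) + 20/7·(t - 3)² - 27/14·(t - 3)³.
With (t - 3) = 2/3: g(11/3) = -121/63.

-1.9206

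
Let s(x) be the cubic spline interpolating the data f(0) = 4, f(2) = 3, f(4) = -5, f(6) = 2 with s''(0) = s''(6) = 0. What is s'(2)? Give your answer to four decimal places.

Let σ_i = s''(x_i). Step sizes h_i = 2, 2, 2; slopes of the chords Δ_i = (y_(i+1) - y_i)/h_i = -1/2, -4, 7/2.
  2·σ_0 + 8·σ_1 + 2·σ_2 = 6(Δ_1 - Δ_0) = -21
  2·σ_1 + 8·σ_2 + 2·σ_3 = 6(Δ_2 - Δ_1) = 45
Natural end conditions: σ_0 = σ_3 = 0.
Forward elimination and back-substitution give σ_0 = 0, σ_1 = -43/10, σ_2 = 67/10, σ_3 = 0.
On [2, 4], s'(x) = b_1 + 2c_1·(x - 2) + 3d_1·(x - 2)² with b_1 = Δ_1 - h_1(2σ_1 + σ_2)/6 = -101/30, c_1 = σ_1/2 = -43/20, d_1 = (σ_2 - σ_1)/(6h_1) = 11/12. So s'(2) = -101/30.

-3.3667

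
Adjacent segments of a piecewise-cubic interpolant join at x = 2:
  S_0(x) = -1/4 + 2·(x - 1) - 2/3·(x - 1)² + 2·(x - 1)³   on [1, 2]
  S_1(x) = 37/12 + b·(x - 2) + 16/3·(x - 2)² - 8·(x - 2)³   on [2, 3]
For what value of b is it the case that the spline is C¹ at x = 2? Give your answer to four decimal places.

S_0'(x) = 2 - 4/3·(x - 1) + 6·(x - 1)², so S_0'(2) = 20/3. On the right, S_1'(2) = b, so b = 20/3.

6.6667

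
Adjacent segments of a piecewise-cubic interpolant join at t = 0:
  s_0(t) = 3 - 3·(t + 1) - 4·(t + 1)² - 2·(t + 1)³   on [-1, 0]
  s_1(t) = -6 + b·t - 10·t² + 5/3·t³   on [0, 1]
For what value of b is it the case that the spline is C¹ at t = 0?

-17

s_0'(t) = -3 - 8·(t + 1) - 6·(t + 1)², so s_0'(0) = -17. On the right, s_1'(0) = b, so b = -17.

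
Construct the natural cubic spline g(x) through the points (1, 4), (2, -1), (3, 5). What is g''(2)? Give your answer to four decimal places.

Let σ_i = g''(x_i). Step sizes h_i = 1, 1; slopes of the chords Δ_i = (y_(i+1) - y_i)/h_i = -5, 6.
  1·σ_0 + 4·σ_1 + 1·σ_2 = 6(Δ_1 - Δ_0) = 66
Natural end conditions: σ_0 = σ_2 = 0.
Hence σ_0 = 0, σ_1 = 33/2, σ_2 = 0.

16.5000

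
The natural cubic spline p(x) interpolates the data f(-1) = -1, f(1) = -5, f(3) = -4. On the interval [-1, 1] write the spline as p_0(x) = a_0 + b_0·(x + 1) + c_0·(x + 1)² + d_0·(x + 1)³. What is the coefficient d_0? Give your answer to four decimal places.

Write M_i for p''(x_i). With h_i = 2, 2 and divided differences Δ_i = -2, 1/2, the continuity of p' gives the tridiagonal system
  2·M_0 + 8·M_1 + 2·M_2 = 6(Δ_1 - Δ_0) = 15
Natural end conditions: M_0 = M_2 = 0.
Solving the tridiagonal system: M_0 = 0, M_1 = 15/8, M_2 = 0.
On [-1, 1], with p_0(x) = a_0 + b_0·(x + 1) + c_0·(x + 1)² + d_0·(x + 1)³: c_0 = M_0/2 = 0, d_0 = (M_1 - M_0)/(6h_0) = 5/32, b_0 = Δ_0 - h_0(2M_0 + M_1)/6 = -21/8.

0.1563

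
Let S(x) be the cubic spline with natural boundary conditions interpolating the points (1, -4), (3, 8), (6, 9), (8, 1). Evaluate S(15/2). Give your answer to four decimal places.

Write M_i for S''(x_i). With h_i = 2, 3, 2 and divided differences Δ_i = 6, 1/3, -4, the continuity of S' gives the tridiagonal system
  2·M_0 + 10·M_1 + 3·M_2 = 6(Δ_1 - Δ_0) = -34
  3·M_1 + 10·M_2 + 2·M_3 = 6(Δ_2 - Δ_1) = -26
Natural end conditions: M_0 = M_3 = 0.
Solving the tridiagonal system: M_0 = 0, M_1 = -262/91, M_2 = -158/91, M_3 = 0.
On [6, 8], S(x) = 9 - 776/273·(x - 6) - 79/91·(x - 6)² + 79/546·(x - 6)³.
With (x - 6) = 3/2: S(15/2) = 4763/1456.

3.2713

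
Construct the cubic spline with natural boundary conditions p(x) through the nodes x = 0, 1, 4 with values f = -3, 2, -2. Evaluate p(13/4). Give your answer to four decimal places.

Put m_i = p'' at the i-th knot. Here h = (1, 3) and Δ = (5, -4/3), so the interior equations h_(i-1)·m_(i-1) + 2(h_(i-1)+h_i)·m_i + h_i·m_(i+1) = 6(Δ_i − Δ_(i-1)) read
  1·m_0 + 8·m_1 + 3·m_2 = 6(Δ_1 - Δ_0) = -38
Natural end conditions: m_0 = m_2 = 0.
Forward elimination and back-substitution give m_0 = 0, m_1 = -19/4, m_2 = 0.
On [1, 4], p(x) = 2 + 41/12·(x - 1) - 19/8·(x - 1)² + 19/72·(x - 1)³.
With (x - 1) = 9/4: p(13/4) = 343/512.

0.6699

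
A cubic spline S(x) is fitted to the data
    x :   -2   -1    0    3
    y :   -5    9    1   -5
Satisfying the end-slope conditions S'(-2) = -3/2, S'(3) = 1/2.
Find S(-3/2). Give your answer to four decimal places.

Let m_i = S''(x_i). Step sizes h_i = 1, 1, 3; slopes of the chords Δ_i = (y_(i+1) - y_i)/h_i = 14, -8, -2.
  1·m_0 + 4·m_1 + 1·m_2 = 6(Δ_1 - Δ_0) = -132
  1·m_1 + 8·m_2 + 3·m_3 = 6(Δ_2 - Δ_1) = 36
Clamped end conditions give two more equations: 2h_0·m_0 + h_0·m_1 = 6(Δ_0 - S'(-2)) = 93 and h_2·m_2 + 2h_2·m_3 = 6(S'(3) - Δ_2) = 15.
Solving: m_0 = 2141/29, m_1 = -1585/29, m_2 = 371/29, m_3 = -113/29.
On [-2, -1], S(x) = -5 - 3/2·(x + 2) + 2141/58·(x + 2)² - 621/29·(x + 2)³.
With (x + 2) = 1/2: S(-3/2) = 93/116.

0.8017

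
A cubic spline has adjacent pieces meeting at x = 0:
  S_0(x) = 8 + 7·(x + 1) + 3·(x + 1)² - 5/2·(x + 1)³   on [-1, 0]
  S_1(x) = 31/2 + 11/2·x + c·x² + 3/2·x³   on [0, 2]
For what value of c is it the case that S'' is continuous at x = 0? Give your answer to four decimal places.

-4.5000

S_0''(x) = 6 - 15·(x + 1), so S_0''(0) = -9. On the right, S_1''(0) = 2c, so c = -9/2.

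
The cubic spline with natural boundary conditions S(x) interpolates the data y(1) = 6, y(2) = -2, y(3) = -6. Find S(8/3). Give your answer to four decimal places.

Write m_i for S''(x_i). With h_i = 1, 1 and divided differences Δ_i = -8, -4, the continuity of S' gives the tridiagonal system
  1·m_0 + 4·m_1 + 1·m_2 = 6(Δ_1 - Δ_0) = 24
Natural end conditions: m_0 = m_2 = 0.
Solving the tridiagonal system: m_0 = 0, m_1 = 6, m_2 = 0.
On [2, 3], S(x) = -2 - 6·(x - 2) + 3·(x - 2)² - 1·(x - 2)³.
With (x - 2) = 2/3: S(8/3) = -134/27.

-4.9630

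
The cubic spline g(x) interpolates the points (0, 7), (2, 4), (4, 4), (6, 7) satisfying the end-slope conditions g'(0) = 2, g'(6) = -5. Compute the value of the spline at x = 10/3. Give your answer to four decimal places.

Write m_i for g''(x_i). With h_i = 2, 2, 2 and divided differences Δ_i = -3/2, 0, 3/2, the continuity of g' gives the tridiagonal system
  2·m_0 + 8·m_1 + 2·m_2 = 6(Δ_1 - Δ_0) = 9
  2·m_1 + 8·m_2 + 2·m_3 = 6(Δ_2 - Δ_1) = 9
Clamped end conditions give two more equations: 2h_0·m_0 + h_0·m_1 = 6(Δ_0 - g'(0)) = -21 and h_2·m_2 + 2h_2·m_3 = 6(g'(6) - Δ_2) = -39.
Solving the tridiagonal system: m_0 = -92/15, m_1 = 53/30, m_2 = 107/30, m_3 = -173/15.
On [2, 4], g(x) = 4 - 71/30·(x - 2) + 53/60·(x - 2)² + 3/20·(x - 2)³.
With (x - 2) = 4/3: g(10/3) = 374/135.

2.7704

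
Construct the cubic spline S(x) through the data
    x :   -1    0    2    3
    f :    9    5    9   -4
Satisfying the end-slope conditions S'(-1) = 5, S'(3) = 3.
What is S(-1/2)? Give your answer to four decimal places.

Let m_i = S''(x_i). Step sizes h_i = 1, 2, 1; slopes of the chords Δ_i = (y_(i+1) - y_i)/h_i = -4, 2, -13.
  1·m_0 + 6·m_1 + 2·m_2 = 6(Δ_1 - Δ_0) = 36
  2·m_1 + 6·m_2 + 1·m_3 = 6(Δ_2 - Δ_1) = -90
Clamped end conditions give two more equations: 2h_0·m_0 + h_0·m_1 = 6(Δ_0 - S'(-1)) = -54 and h_2·m_2 + 2h_2·m_3 = 6(S'(3) - Δ_2) = 96.
Solving the tridiagonal system: m_0 = -272/7, m_1 = 166/7, m_2 = -236/7, m_3 = 454/7.
On [-1, 0], S(x) = 9 + 5·(x + 1) - 136/7·(x + 1)² + 73/7·(x + 1)³.
With (x + 1) = 1/2: S(-1/2) = 445/56.

7.9464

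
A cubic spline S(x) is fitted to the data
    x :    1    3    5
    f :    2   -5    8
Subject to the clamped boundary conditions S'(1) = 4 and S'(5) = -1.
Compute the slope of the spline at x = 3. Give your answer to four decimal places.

Let M_i = S''(x_i). Step sizes h_i = 2, 2; slopes of the chords Δ_i = (y_(i+1) - y_i)/h_i = -7/2, 13/2.
  2·M_0 + 8·M_1 + 2·M_2 = 6(Δ_1 - Δ_0) = 60
Clamped end conditions give two more equations: 2h_0·M_0 + h_0·M_1 = 6(Δ_0 - S'(1)) = -45 and h_1·M_1 + 2h_1·M_2 = 6(S'(5) - Δ_1) = -45.
Hence M_0 = -20, M_1 = 35/2, M_2 = -20.
On [3, 5], S'(x) = b_1 + 2c_1·(x - 3) + 3d_1·(x - 3)² with b_1 = Δ_1 - h_1(2M_1 + M_2)/6 = 3/2, c_1 = M_1/2 = 35/4, d_1 = (M_2 - M_1)/(6h_1) = -25/8. So S'(3) = 3/2.

1.5000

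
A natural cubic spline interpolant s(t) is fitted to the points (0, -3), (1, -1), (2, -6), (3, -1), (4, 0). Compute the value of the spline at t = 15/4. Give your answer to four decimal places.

Write M_i for s''(x_i). With h_i = 1, 1, 1, 1 and divided differences Δ_i = 2, -5, 5, 1, the continuity of s' gives the tridiagonal system
  1·M_0 + 4·M_1 + 1·M_2 = 6(Δ_1 - Δ_0) = -42
  1·M_1 + 4·M_2 + 1·M_3 = 6(Δ_2 - Δ_1) = 60
  1·M_2 + 4·M_3 + 1·M_4 = 6(Δ_3 - Δ_2) = -24
Natural end conditions: M_0 = M_4 = 0.
Solving: M_0 = 0, M_1 = -447/28, M_2 = 153/7, M_3 = -321/28, M_4 = 0.
On [3, 4], s(t) = -1 + 135/28·(t - 3) - 321/56·(t - 3)² + 107/56·(t - 3)³.
With (t - 3) = 3/4: s(15/4) = 709/3584.

0.1978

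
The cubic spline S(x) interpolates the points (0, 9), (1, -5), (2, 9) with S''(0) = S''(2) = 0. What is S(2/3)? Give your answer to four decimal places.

-2.9259

Write M_i for S''(x_i). With h_i = 1, 1 and divided differences Δ_i = -14, 14, the continuity of S' gives the tridiagonal system
  1·M_0 + 4·M_1 + 1·M_2 = 6(Δ_1 - Δ_0) = 168
Natural end conditions: M_0 = M_2 = 0.
Forward elimination and back-substitution give M_0 = 0, M_1 = 42, M_2 = 0.
On [0, 1], S(x) = 9 - 21·x + 0·x² + 7·x³.
With x = 2/3: S(2/3) = -79/27.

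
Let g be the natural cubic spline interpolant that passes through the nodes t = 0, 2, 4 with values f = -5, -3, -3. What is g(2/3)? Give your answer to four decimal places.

Put σ_i = g'' at the i-th knot. Here h = (2, 2) and Δ = (1, 0), so the interior equations h_(i-1)·σ_(i-1) + 2(h_(i-1)+h_i)·σ_i + h_i·σ_(i+1) = 6(Δ_i − Δ_(i-1)) read
  2·σ_0 + 8·σ_1 + 2·σ_2 = 6(Δ_1 - Δ_0) = -6
Natural end conditions: σ_0 = σ_2 = 0.
Solving the tridiagonal system: σ_0 = 0, σ_1 = -3/4, σ_2 = 0.
On [0, 2], g(t) = -5 + 5/4·t + 0·t² - 1/16·t³.
With t = 2/3: g(2/3) = -113/27.

-4.1852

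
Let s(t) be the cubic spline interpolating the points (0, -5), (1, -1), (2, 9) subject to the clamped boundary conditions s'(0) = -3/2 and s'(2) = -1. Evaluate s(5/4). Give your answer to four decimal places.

2.1738

Put σ_i = s'' at the i-th knot. Here h = (1, 1) and Δ = (4, 10), so the interior equations h_(i-1)·σ_(i-1) + 2(h_(i-1)+h_i)·σ_i + h_i·σ_(i+1) = 6(Δ_i − Δ_(i-1)) read
  1·σ_0 + 4·σ_1 + 1·σ_2 = 6(Δ_1 - Δ_0) = 36
Clamped end conditions give two more equations: 2h_0·σ_0 + h_0·σ_1 = 6(Δ_0 - s'(0)) = 33 and h_1·σ_1 + 2h_1·σ_2 = 6(s'(2) - Δ_1) = -66.
Hence σ_0 = 31/4, σ_1 = 35/2, σ_2 = -167/4.
On [1, 2], s(t) = -1 + 89/8·(t - 1) + 35/4·(t - 1)² - 79/8·(t - 1)³.
With (t - 1) = 1/4: s(5/4) = 1113/512.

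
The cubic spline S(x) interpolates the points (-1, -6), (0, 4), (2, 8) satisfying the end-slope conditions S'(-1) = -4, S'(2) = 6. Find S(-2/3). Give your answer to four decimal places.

-4.8395

Write m_i for S''(x_i). With h_i = 1, 2 and divided differences Δ_i = 10, 2, the continuity of S' gives the tridiagonal system
  1·m_0 + 6·m_1 + 2·m_2 = 6(Δ_1 - Δ_0) = -48
Clamped end conditions give two more equations: 2h_0·m_0 + h_0·m_1 = 6(Δ_0 - S'(-1)) = 84 and h_1·m_1 + 2h_1·m_2 = 6(S'(2) - Δ_1) = 24.
Hence m_0 = 160/3, m_1 = -68/3, m_2 = 52/3.
On [-1, 0], S(x) = -6 - 4·(x + 1) + 80/3·(x + 1)² - 38/3·(x + 1)³.
With (x + 1) = 1/3: S(-2/3) = -392/81.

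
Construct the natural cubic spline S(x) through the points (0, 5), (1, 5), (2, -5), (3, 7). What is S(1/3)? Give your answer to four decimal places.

6.2247

Let m_i = S''(x_i). Step sizes h_i = 1, 1, 1; slopes of the chords Δ_i = (y_(i+1) - y_i)/h_i = 0, -10, 12.
  1·m_0 + 4·m_1 + 1·m_2 = 6(Δ_1 - Δ_0) = -60
  1·m_1 + 4·m_2 + 1·m_3 = 6(Δ_2 - Δ_1) = 132
Natural end conditions: m_0 = m_3 = 0.
Forward elimination and back-substitution give m_0 = 0, m_1 = -124/5, m_2 = 196/5, m_3 = 0.
On [0, 1], S(x) = 5 + 62/15·x + 0·x² - 62/15·x³.
With x = 1/3: S(1/3) = 2521/405.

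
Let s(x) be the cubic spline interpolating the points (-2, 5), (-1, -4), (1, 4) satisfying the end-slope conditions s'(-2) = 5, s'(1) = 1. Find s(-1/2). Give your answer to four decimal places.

Let M_i = s''(x_i). Step sizes h_i = 1, 2; slopes of the chords Δ_i = (y_(i+1) - y_i)/h_i = -9, 4.
  1·M_0 + 6·M_1 + 2·M_2 = 6(Δ_1 - Δ_0) = 78
Clamped end conditions give two more equations: 2h_0·M_0 + h_0·M_1 = 6(Δ_0 - s'(-2)) = -84 and h_1·M_1 + 2h_1·M_2 = 6(s'(1) - Δ_1) = -18.
Forward elimination and back-substitution give M_0 = -169/3, M_1 = 86/3, M_2 = -113/6.
On [-1, 1], s(x) = -4 - 53/6·(x + 1) + 43/3·(x + 1)² - 95/24·(x + 1)³.
With (x + 1) = 1/2: s(-1/2) = -341/64.

-5.3281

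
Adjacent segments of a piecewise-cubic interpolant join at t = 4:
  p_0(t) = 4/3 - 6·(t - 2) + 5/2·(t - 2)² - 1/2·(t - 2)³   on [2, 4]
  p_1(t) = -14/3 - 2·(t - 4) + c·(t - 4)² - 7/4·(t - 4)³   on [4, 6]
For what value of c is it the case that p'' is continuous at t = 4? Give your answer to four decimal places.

p_0''(t) = 5 - 3·(t - 2), so p_0''(4) = -1. On the right, p_1''(4) = 2c, so c = -1/2.

-0.5000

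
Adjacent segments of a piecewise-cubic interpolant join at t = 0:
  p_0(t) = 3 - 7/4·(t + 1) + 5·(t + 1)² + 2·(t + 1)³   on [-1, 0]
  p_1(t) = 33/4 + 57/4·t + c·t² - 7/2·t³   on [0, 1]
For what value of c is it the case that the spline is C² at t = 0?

p_0''(t) = 10 + 12·(t + 1), so p_0''(0) = 22. On the right, p_1''(0) = 2c, so c = 11.

11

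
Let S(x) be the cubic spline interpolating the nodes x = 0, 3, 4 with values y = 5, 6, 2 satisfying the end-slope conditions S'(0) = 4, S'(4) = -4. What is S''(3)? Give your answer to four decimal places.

With M_i denoting the second derivative at x_i, h_i = 3, 1, and Δ_i = (y_(i+1) − y_i)/h_i = 1/3, -4:
  3·M_0 + 8·M_1 + 1·M_2 = 6(Δ_1 - Δ_0) = -26
Clamped end conditions give two more equations: 2h_0·M_0 + h_0·M_1 = 6(Δ_0 - S'(0)) = -22 and h_1·M_1 + 2h_1·M_2 = 6(S'(4) - Δ_1) = 0.
Hence M_0 = -29/12, M_1 = -5/2, M_2 = 5/4.

-2.5000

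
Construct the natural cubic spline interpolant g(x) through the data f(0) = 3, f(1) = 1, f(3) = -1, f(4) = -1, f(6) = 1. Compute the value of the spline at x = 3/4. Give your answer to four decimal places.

1.4559

Write m_i for g''(x_i). With h_i = 1, 2, 1, 2 and divided differences Δ_i = -2, -1, 0, 1, the continuity of g' gives the tridiagonal system
  1·m_0 + 6·m_1 + 2·m_2 = 6(Δ_1 - Δ_0) = 6
  2·m_1 + 6·m_2 + 1·m_3 = 6(Δ_2 - Δ_1) = 6
  1·m_2 + 6·m_3 + 2·m_4 = 6(Δ_3 - Δ_2) = 6
Natural end conditions: m_0 = m_4 = 0.
Solving: m_0 = 0, m_1 = 25/31, m_2 = 18/31, m_3 = 28/31, m_4 = 0.
On [0, 1], g(x) = 3 - 397/186·x + 0·x² + 25/186·x³.
With x = 3/4: g(3/4) = 5777/3968.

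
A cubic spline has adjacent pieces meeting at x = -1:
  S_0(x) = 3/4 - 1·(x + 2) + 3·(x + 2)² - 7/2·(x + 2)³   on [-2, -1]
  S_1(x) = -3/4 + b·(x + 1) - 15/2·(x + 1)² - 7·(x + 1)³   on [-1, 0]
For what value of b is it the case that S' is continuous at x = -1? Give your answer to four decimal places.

S_0'(x) = -1 + 6·(x + 2) - 21/2·(x + 2)², so S_0'(-1) = -11/2. On the right, S_1'(-1) = b, so b = -11/2.

-5.5000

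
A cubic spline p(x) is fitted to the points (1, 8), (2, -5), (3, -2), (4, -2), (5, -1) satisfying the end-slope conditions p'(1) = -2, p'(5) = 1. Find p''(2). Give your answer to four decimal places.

Write σ_i for p''(x_i). With h_i = 1, 1, 1, 1 and divided differences Δ_i = -13, 3, 0, 1, the continuity of p' gives the tridiagonal system
  1·σ_0 + 4·σ_1 + 1·σ_2 = 6(Δ_1 - Δ_0) = 96
  1·σ_1 + 4·σ_2 + 1·σ_3 = 6(Δ_2 - Δ_1) = -18
  1·σ_2 + 4·σ_3 + 1·σ_4 = 6(Δ_3 - Δ_2) = 6
Clamped end conditions give two more equations: 2h_0·σ_0 + h_0·σ_1 = 6(Δ_0 - p'(1)) = -66 and h_3·σ_3 + 2h_3·σ_4 = 6(p'(5) - Δ_3) = 0.
Forward elimination and back-substitution give σ_0 = -753/14, σ_1 = 291/7, σ_2 = -33/2, σ_3 = 45/7, σ_4 = -45/14.

41.5714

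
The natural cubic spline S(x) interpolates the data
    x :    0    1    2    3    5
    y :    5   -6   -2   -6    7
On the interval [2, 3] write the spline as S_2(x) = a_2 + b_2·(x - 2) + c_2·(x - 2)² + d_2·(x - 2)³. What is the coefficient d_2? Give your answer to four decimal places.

6.1453

Write σ_i for S''(x_i). With h_i = 1, 1, 1, 2 and divided differences Δ_i = -11, 4, -4, 13/2, the continuity of S' gives the tridiagonal system
  1·σ_0 + 4·σ_1 + 1·σ_2 = 6(Δ_1 - Δ_0) = 90
  1·σ_1 + 4·σ_2 + 1·σ_3 = 6(Δ_2 - Δ_1) = -48
  1·σ_2 + 6·σ_3 + 2·σ_4 = 6(Δ_3 - Δ_2) = 63
Natural end conditions: σ_0 = σ_4 = 0.
Solving the tridiagonal system: σ_0 = 0, σ_1 = 2421/86, σ_2 = -972/43, σ_3 = 1227/86, σ_4 = 0.
On [2, 3], with S_2(x) = a_2 + b_2·(x - 2) + c_2·(x - 2)² + d_2·(x - 2)³: c_2 = σ_2/2 = -486/43, d_2 = (σ_3 - σ_2)/(6h_2) = 1057/172, b_2 = Δ_2 - h_2(2σ_2 + σ_3)/6 = 199/172.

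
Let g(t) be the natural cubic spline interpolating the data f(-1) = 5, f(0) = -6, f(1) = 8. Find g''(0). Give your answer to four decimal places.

37.5000

With σ_i denoting the second derivative at x_i, h_i = 1, 1, and Δ_i = (y_(i+1) − y_i)/h_i = -11, 14:
  1·σ_0 + 4·σ_1 + 1·σ_2 = 6(Δ_1 - Δ_0) = 150
Natural end conditions: σ_0 = σ_2 = 0.
Forward elimination and back-substitution give σ_0 = 0, σ_1 = 75/2, σ_2 = 0.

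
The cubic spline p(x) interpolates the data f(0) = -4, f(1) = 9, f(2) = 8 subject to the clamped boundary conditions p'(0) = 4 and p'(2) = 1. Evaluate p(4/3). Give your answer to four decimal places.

With M_i denoting the second derivative at x_i, h_i = 1, 1, and Δ_i = (y_(i+1) − y_i)/h_i = 13, -1:
  1·M_0 + 4·M_1 + 1·M_2 = 6(Δ_1 - Δ_0) = -84
Clamped end conditions give two more equations: 2h_0·M_0 + h_0·M_1 = 6(Δ_0 - p'(0)) = 54 and h_1·M_1 + 2h_1·M_2 = 6(p'(2) - Δ_1) = 12.
Forward elimination and back-substitution give M_0 = 93/2, M_1 = -39, M_2 = 51/2.
On [1, 2], p(x) = 9 + 31/4·(x - 1) - 39/2·(x - 1)² + 43/4·(x - 1)³.
With (x - 1) = 1/3: p(4/3) = 265/27.

9.8148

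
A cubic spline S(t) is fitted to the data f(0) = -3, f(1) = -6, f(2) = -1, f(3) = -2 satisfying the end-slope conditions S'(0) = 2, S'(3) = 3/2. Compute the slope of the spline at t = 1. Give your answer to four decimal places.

0.3667

Put σ_i = S'' at the i-th knot. Here h = (1, 1, 1) and Δ = (-3, 5, -1), so the interior equations h_(i-1)·σ_(i-1) + 2(h_(i-1)+h_i)·σ_i + h_i·σ_(i+1) = 6(Δ_i − Δ_(i-1)) read
  1·σ_0 + 4·σ_1 + 1·σ_2 = 6(Δ_1 - Δ_0) = 48
  1·σ_1 + 4·σ_2 + 1·σ_3 = 6(Δ_2 - Δ_1) = -36
Clamped end conditions give two more equations: 2h_0·σ_0 + h_0·σ_1 = 6(Δ_0 - S'(0)) = -30 and h_2·σ_2 + 2h_2·σ_3 = 6(S'(3) - Δ_2) = 15.
Hence σ_0 = -401/15, σ_1 = 352/15, σ_2 = -287/15, σ_3 = 256/15.
On [1, 2], S'(t) = b_1 + 2c_1·(t - 1) + 3d_1·(t - 1)² with b_1 = Δ_1 - h_1(2σ_1 + σ_2)/6 = 11/30, c_1 = σ_1/2 = 176/15, d_1 = (σ_2 - σ_1)/(6h_1) = -71/10. So S'(1) = 11/30.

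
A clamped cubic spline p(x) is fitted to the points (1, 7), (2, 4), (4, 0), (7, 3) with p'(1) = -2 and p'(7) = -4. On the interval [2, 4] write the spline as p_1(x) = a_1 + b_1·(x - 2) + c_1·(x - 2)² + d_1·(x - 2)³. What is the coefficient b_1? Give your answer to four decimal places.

Write M_i for p''(x_i). With h_i = 1, 2, 3 and divided differences Δ_i = -3, -2, 1, the continuity of p' gives the tridiagonal system
  1·M_0 + 6·M_1 + 2·M_2 = 6(Δ_1 - Δ_0) = 6
  2·M_1 + 10·M_2 + 3·M_3 = 6(Δ_2 - Δ_1) = 18
Clamped end conditions give two more equations: 2h_0·M_0 + h_0·M_1 = 6(Δ_0 - p'(1)) = -6 and h_2·M_2 + 2h_2·M_3 = 6(p'(7) - Δ_2) = -30.
Solving the tridiagonal system: M_0 = -178/57, M_1 = 14/57, M_2 = 218/57, M_3 = -394/57.
On [2, 4], with p_1(x) = a_1 + b_1·(x - 2) + c_1·(x - 2)² + d_1·(x - 2)³: c_1 = M_1/2 = 7/57, d_1 = (M_2 - M_1)/(6h_1) = 17/57, b_1 = Δ_1 - h_1(2M_1 + M_2)/6 = -196/57.

-3.4386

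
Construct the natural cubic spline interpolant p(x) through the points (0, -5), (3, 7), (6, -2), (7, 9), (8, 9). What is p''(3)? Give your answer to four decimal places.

Put σ_i = p'' at the i-th knot. Here h = (3, 3, 1, 1) and Δ = (4, -3, 11, 0), so the interior equations h_(i-1)·σ_(i-1) + 2(h_(i-1)+h_i)·σ_i + h_i·σ_(i+1) = 6(Δ_i − Δ_(i-1)) read
  3·σ_0 + 12·σ_1 + 3·σ_2 = 6(Δ_1 - Δ_0) = -42
  3·σ_1 + 8·σ_2 + 1·σ_3 = 6(Δ_2 - Δ_1) = 84
  1·σ_2 + 4·σ_3 + 1·σ_4 = 6(Δ_3 - Δ_2) = -66
Natural end conditions: σ_0 = σ_4 = 0.
Solving the tridiagonal system: σ_0 = 0, σ_1 = -209/28, σ_2 = 111/7, σ_3 = -573/28, σ_4 = 0.

-7.4643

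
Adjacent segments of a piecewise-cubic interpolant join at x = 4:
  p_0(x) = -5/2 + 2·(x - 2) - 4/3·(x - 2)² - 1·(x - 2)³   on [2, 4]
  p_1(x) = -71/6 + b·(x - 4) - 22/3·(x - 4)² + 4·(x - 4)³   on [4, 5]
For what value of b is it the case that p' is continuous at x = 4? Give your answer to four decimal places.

-15.3333

p_0'(x) = 2 - 8/3·(x - 2) - 3·(x - 2)², so p_0'(4) = -46/3. On the right, p_1'(4) = b, so b = -46/3.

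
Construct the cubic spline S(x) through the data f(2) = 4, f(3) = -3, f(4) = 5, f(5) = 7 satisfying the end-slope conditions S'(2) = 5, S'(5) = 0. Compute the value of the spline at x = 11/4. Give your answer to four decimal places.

-1.3156

Put M_i = S'' at the i-th knot. Here h = (1, 1, 1) and Δ = (-7, 8, 2), so the interior equations h_(i-1)·M_(i-1) + 2(h_(i-1)+h_i)·M_i + h_i·M_(i+1) = 6(Δ_i − Δ_(i-1)) read
  1·M_0 + 4·M_1 + 1·M_2 = 6(Δ_1 - Δ_0) = 90
  1·M_1 + 4·M_2 + 1·M_3 = 6(Δ_2 - Δ_1) = -36
Clamped end conditions give two more equations: 2h_0·M_0 + h_0·M_1 = 6(Δ_0 - S'(2)) = -72 and h_2·M_2 + 2h_2·M_3 = 6(S'(5) - Δ_2) = -12.
Hence M_0 = -854/15, M_1 = 628/15, M_2 = -308/15, M_3 = 64/15.
On [2, 3], S(x) = 4 + 5·(x - 2) - 427/15·(x - 2)² + 247/15·(x - 2)³.
With (x - 2) = 3/4: S(11/4) = -421/320.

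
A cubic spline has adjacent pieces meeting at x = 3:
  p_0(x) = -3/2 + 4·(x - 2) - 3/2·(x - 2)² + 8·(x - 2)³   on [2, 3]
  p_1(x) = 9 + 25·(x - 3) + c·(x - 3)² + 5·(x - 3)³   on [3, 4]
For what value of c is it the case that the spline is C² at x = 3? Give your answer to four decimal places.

p_0''(x) = -3 + 48·(x - 2), so p_0''(3) = 45. On the right, p_1''(3) = 2c, so c = 45/2.

22.5000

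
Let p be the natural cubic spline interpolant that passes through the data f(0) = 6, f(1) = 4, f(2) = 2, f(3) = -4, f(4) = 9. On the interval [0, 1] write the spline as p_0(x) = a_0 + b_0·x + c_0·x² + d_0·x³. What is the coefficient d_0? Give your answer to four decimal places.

Write M_i for p''(x_i). With h_i = 1, 1, 1, 1 and divided differences Δ_i = -2, -2, -6, 13, the continuity of p' gives the tridiagonal system
  1·M_0 + 4·M_1 + 1·M_2 = 6(Δ_1 - Δ_0) = 0
  1·M_1 + 4·M_2 + 1·M_3 = 6(Δ_2 - Δ_1) = -24
  1·M_2 + 4·M_3 + 1·M_4 = 6(Δ_3 - Δ_2) = 114
Natural end conditions: M_0 = M_4 = 0.
Solving: M_0 = 0, M_1 = 15/4, M_2 = -15, M_3 = 129/4, M_4 = 0.
On [0, 1], with p_0(x) = a_0 + b_0·x + c_0·x² + d_0·x³: c_0 = M_0/2 = 0, d_0 = (M_1 - M_0)/(6h_0) = 5/8, b_0 = Δ_0 - h_0(2M_0 + M_1)/6 = -21/8.

0.6250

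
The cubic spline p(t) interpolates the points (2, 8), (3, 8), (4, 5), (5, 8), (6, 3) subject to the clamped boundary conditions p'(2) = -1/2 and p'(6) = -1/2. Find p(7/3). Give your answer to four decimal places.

Let σ_i = p''(x_i). Step sizes h_i = 1, 1, 1, 1; slopes of the chords Δ_i = (y_(i+1) - y_i)/h_i = 0, -3, 3, -5.
  1·σ_0 + 4·σ_1 + 1·σ_2 = 6(Δ_1 - Δ_0) = -18
  1·σ_1 + 4·σ_2 + 1·σ_3 = 6(Δ_2 - Δ_1) = 36
  1·σ_2 + 4·σ_3 + 1·σ_4 = 6(Δ_3 - Δ_2) = -48
Clamped end conditions give two more equations: 2h_0·σ_0 + h_0·σ_1 = 6(Δ_0 - p'(2)) = 3 and h_3·σ_3 + 2h_3·σ_4 = 6(p'(6) - Δ_3) = 27.
Solving: σ_0 = 27/4, σ_1 = -21/2, σ_2 = 69/4, σ_3 = -45/2, σ_4 = 99/4.
On [2, 3], p(t) = 8 - 1/2·(t - 2) + 27/8·(t - 2)² - 23/8·(t - 2)³.
With (t - 2) = 1/3: p(7/3) = 875/108.

8.1019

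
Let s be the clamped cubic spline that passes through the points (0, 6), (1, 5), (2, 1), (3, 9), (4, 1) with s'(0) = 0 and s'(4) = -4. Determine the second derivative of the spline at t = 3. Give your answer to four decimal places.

Let σ_i = s''(x_i). Step sizes h_i = 1, 1, 1, 1; slopes of the chords Δ_i = (y_(i+1) - y_i)/h_i = -1, -4, 8, -8.
  1·σ_0 + 4·σ_1 + 1·σ_2 = 6(Δ_1 - Δ_0) = -18
  1·σ_1 + 4·σ_2 + 1·σ_3 = 6(Δ_2 - Δ_1) = 72
  1·σ_2 + 4·σ_3 + 1·σ_4 = 6(Δ_3 - Δ_2) = -96
Clamped end conditions give two more equations: 2h_0·σ_0 + h_0·σ_1 = 6(Δ_0 - s'(0)) = -6 and h_3·σ_3 + 2h_3·σ_4 = 6(s'(4) - Δ_3) = 24.
Solving the tridiagonal system: σ_0 = 101/28, σ_1 = -185/14, σ_2 = 125/4, σ_3 = -557/14, σ_4 = 893/28.

-39.7857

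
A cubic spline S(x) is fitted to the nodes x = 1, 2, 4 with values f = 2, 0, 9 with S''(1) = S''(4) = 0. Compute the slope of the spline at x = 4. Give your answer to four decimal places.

6.6667

With m_i denoting the second derivative at x_i, h_i = 1, 2, and Δ_i = (y_(i+1) − y_i)/h_i = -2, 9/2:
  1·m_0 + 6·m_1 + 2·m_2 = 6(Δ_1 - Δ_0) = 39
Natural end conditions: m_0 = m_2 = 0.
Forward elimination and back-substitution give m_0 = 0, m_1 = 13/2, m_2 = 0.
On [2, 4], S'(x) = b_1 + 2c_1·(x - 2) + 3d_1·(x - 2)² with b_1 = Δ_1 - h_1(2m_1 + m_2)/6 = 1/6, c_1 = m_1/2 = 13/4, d_1 = (m_2 - m_1)/(6h_1) = -13/24. So S'(4) = 20/3.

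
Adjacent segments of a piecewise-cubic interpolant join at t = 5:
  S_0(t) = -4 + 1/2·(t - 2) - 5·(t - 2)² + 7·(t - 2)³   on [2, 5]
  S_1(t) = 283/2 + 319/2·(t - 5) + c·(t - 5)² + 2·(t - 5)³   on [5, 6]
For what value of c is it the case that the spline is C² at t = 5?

58

S_0''(t) = -10 + 42·(t - 2), so S_0''(5) = 116. On the right, S_1''(5) = 2c, so c = 58.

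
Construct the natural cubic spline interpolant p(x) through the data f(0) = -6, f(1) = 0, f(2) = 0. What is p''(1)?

Write σ_i for p''(x_i). With h_i = 1, 1 and divided differences Δ_i = 6, 0, the continuity of p' gives the tridiagonal system
  1·σ_0 + 4·σ_1 + 1·σ_2 = 6(Δ_1 - Δ_0) = -36
Natural end conditions: σ_0 = σ_2 = 0.
Forward elimination and back-substitution give σ_0 = 0, σ_1 = -9, σ_2 = 0.

-9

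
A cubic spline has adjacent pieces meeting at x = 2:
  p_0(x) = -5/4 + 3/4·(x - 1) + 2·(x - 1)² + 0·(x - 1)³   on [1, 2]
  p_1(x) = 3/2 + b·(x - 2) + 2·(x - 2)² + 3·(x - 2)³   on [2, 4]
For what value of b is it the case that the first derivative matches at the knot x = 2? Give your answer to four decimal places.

4.7500

p_0'(x) = 3/4 + 4·(x - 1) + 0·(x - 1)², so p_0'(2) = 19/4. On the right, p_1'(2) = b, so b = 19/4.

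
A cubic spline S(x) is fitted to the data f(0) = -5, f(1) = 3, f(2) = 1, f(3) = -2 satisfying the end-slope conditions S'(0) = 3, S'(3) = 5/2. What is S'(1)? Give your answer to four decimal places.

5.1667

With σ_i denoting the second derivative at x_i, h_i = 1, 1, 1, and Δ_i = (y_(i+1) − y_i)/h_i = 8, -2, -3:
  1·σ_0 + 4·σ_1 + 1·σ_2 = 6(Δ_1 - Δ_0) = -60
  1·σ_1 + 4·σ_2 + 1·σ_3 = 6(Δ_2 - Δ_1) = -6
Clamped end conditions give two more equations: 2h_0·σ_0 + h_0·σ_1 = 6(Δ_0 - S'(0)) = 30 and h_2·σ_2 + 2h_2·σ_3 = 6(S'(3) - Δ_2) = 33.
Solving the tridiagonal system: σ_0 = 77/3, σ_1 = -64/3, σ_2 = -1/3, σ_3 = 50/3.
On [1, 2], S'(x) = b_1 + 2c_1·(x - 1) + 3d_1·(x - 1)² with b_1 = Δ_1 - h_1(2σ_1 + σ_2)/6 = 31/6, c_1 = σ_1/2 = -32/3, d_1 = (σ_2 - σ_1)/(6h_1) = 7/2. So S'(1) = 31/6.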